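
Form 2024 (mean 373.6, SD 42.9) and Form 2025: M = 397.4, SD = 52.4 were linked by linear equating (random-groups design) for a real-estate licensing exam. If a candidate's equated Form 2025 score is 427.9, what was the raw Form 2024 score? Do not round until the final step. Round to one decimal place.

398.6

Invert y = (SD_Y/SD_X)(x − M_X) + M_Y:
x = (SD_X/SD_Y)(y − M_Y) + M_X = (42.9/52.4)(427.9 − 397.4) + 373.6
x = 0.818702 × 30.500 + 373.6 = 398.6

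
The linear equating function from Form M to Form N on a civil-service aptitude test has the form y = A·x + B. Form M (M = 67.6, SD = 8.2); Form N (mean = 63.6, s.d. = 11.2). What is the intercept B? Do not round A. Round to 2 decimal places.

-28.73

A = SD_Y / SD_X = 11.2 / 8.2 = 1.365854
B = M_Y − A·M_X = 63.6 − 1.365854 × 67.6 = -28.73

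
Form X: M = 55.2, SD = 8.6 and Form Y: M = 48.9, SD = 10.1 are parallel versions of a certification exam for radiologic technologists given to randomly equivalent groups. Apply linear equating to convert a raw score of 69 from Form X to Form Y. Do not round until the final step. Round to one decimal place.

Linear equating: y = (SD_Y/SD_X)(x − M_X) + M_Y
y = (10.1/8.6)(69 − 55.2) + 48.9
y = 1.174419 × 13.8 + 48.9 = 16.2070 + 48.9 = 65.1

65.1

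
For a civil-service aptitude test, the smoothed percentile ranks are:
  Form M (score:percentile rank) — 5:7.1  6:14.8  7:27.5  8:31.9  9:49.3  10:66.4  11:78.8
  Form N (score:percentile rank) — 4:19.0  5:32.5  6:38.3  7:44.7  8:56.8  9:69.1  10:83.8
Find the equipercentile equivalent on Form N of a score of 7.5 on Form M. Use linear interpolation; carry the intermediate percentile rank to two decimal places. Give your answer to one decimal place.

4.8

PR of 7.5 on Form M: 27.5 + (7.5 − 7)/(8 − 7) × (31.9 − 27.5) = 29.70
On Form N, PR 29.70 falls between score 4 (PR 19.0) and 5 (PR 32.5).
Interpolate: 4 + (29.70 − 19.0)/(32.5 − 19.0) × (5 − 4) = 4.8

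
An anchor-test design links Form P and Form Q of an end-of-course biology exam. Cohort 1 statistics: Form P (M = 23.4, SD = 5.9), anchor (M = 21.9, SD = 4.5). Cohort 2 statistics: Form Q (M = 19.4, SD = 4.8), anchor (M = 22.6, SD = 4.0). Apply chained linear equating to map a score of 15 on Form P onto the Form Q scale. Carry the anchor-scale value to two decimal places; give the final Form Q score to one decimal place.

Form P → anchor (Cohort 1): v = (4.5/5.9)(15 − 23.4) + 21.9 = 15.49
anchor → Form Q (Cohort 2): y = (4.8/4.0)(15.49 − 22.6) + 19.4 = 10.9

10.9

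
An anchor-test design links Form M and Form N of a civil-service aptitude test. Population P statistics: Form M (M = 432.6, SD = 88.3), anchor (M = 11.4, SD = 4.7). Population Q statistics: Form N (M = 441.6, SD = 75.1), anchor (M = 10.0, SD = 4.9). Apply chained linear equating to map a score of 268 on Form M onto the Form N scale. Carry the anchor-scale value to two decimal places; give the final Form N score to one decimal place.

Form M → anchor (Population P): v = (4.7/88.3)(268 − 432.6) + 11.4 = 2.64
anchor → Form N (Population Q): y = (75.1/4.9)(2.64 − 10.0) + 441.6 = 328.8

328.8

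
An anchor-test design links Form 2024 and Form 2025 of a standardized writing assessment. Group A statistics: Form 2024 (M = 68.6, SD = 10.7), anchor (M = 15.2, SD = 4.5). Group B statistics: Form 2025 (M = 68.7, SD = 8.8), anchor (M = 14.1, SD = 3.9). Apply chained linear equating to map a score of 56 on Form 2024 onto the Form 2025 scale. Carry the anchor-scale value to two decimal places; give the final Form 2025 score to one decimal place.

59.2

Form 2024 → anchor (Group A): v = (4.5/10.7)(56 − 68.6) + 15.2 = 9.90
anchor → Form 2025 (Group B): y = (8.8/3.9)(9.90 − 14.1) + 68.7 = 59.2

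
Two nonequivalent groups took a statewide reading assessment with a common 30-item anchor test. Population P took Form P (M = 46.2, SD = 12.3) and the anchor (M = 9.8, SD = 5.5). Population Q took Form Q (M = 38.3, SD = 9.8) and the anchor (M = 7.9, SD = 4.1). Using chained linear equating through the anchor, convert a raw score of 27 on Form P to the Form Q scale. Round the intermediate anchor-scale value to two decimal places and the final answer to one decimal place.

22.3

Form P → anchor (Population P): v = (5.5/12.3)(27 − 46.2) + 9.8 = 1.21
anchor → Form Q (Population Q): y = (9.8/4.1)(1.21 − 7.9) + 38.3 = 22.3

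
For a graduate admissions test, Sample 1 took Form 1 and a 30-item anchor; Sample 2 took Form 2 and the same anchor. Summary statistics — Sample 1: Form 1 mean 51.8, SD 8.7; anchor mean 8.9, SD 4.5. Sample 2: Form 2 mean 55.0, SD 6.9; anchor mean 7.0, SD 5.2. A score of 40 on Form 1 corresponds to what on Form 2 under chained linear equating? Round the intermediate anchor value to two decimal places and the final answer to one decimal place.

Form 1 → anchor (Sample 1): v = (4.5/8.7)(40 − 51.8) + 8.9 = 2.80
anchor → Form 2 (Sample 2): y = (6.9/5.2)(2.80 − 7.0) + 55.0 = 49.4

49.4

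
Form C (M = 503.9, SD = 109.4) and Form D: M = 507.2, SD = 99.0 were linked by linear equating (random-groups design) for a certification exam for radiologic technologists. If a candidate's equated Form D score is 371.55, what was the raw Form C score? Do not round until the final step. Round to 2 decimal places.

Invert y = (SD_Y/SD_X)(x − M_X) + M_Y:
x = (SD_X/SD_Y)(y − M_Y) + M_X = (109.4/99.0)(371.55 − 507.2) + 503.9
x = 1.105051 × -135.650 + 503.9 = 354.00

354.00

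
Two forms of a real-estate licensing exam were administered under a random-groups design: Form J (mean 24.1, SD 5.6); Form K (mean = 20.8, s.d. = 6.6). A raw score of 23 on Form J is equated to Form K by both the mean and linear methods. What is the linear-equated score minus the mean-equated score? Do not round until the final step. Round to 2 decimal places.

Mean-equated: 23 + (20.8 − 24.1) = 19.70
Linear-equated: (6.6/5.6)(23 − 24.1) + 20.8 = 19.504
Difference = 19.504 − 19.70 = -0.20

-0.20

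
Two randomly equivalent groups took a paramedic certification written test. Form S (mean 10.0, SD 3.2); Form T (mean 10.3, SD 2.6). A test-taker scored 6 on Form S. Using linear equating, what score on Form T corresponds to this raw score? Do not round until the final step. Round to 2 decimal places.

7.05

Linear equating: y = (SD_Y/SD_X)(x − M_X) + M_Y
y = (2.6/3.2)(6 − 10.0) + 10.3
y = 0.812500 × -4.0 + 10.3 = -3.2500 + 10.3 = 7.05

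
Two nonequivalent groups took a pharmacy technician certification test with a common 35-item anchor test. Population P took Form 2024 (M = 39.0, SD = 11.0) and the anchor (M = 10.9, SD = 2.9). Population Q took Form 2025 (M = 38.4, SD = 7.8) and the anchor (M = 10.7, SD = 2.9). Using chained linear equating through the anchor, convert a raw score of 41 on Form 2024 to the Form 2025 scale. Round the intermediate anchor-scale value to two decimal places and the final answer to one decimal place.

40.4

Form 2024 → anchor (Population P): v = (2.9/11.0)(41 − 39.0) + 10.9 = 11.43
anchor → Form 2025 (Population Q): y = (7.8/2.9)(11.43 − 10.7) + 38.4 = 40.4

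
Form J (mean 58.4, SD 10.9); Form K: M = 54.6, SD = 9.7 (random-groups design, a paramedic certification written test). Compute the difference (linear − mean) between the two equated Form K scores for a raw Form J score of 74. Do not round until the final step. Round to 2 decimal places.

-1.72

Mean-equated: 74 + (54.6 − 58.4) = 70.20
Linear-equated: (9.7/10.9)(74 − 58.4) + 54.6 = 68.483
Difference = 68.483 − 70.20 = -1.72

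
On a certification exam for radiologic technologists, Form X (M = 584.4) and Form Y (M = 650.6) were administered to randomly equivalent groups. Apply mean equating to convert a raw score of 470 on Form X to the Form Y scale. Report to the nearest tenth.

536.2

Mean equating: y = x + (M_Y − M_X) = 470 + (650.6 − 584.4) = 536.2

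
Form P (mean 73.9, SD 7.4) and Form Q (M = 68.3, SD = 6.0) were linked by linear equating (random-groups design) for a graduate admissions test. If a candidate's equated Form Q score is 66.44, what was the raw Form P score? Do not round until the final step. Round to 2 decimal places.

Invert y = (SD_Y/SD_X)(x − M_X) + M_Y:
x = (SD_X/SD_Y)(y − M_Y) + M_X = (7.4/6.0)(66.44 − 68.3) + 73.9
x = 1.233333 × -1.860 + 73.9 = 71.61

71.61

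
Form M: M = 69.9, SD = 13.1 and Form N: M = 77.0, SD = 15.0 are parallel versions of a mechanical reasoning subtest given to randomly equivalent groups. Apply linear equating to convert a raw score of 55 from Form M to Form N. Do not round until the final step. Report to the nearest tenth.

Linear equating: y = (SD_Y/SD_X)(x − M_X) + M_Y
y = (15.0/13.1)(55 − 69.9) + 77.0
y = 1.145038 × -14.9 + 77.0 = -17.0611 + 77.0 = 59.9

59.9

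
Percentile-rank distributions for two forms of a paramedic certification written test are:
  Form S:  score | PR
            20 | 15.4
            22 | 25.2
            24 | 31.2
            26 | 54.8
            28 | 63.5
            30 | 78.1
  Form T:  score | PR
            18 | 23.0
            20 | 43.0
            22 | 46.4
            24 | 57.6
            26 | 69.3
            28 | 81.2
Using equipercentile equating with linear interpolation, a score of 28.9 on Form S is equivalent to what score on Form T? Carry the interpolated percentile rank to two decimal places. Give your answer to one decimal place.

26.1

PR of 28.9 on Form S: 63.5 + (28.9 − 28)/(30 − 28) × (78.1 − 63.5) = 70.07
On Form T, PR 70.07 falls between score 26 (PR 69.3) and 28 (PR 81.2).
Interpolate: 26 + (70.07 − 69.3)/(81.2 − 69.3) × (28 − 26) = 26.1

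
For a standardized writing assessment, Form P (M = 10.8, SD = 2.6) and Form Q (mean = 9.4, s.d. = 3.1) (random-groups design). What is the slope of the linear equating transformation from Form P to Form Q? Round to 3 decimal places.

1.192

A = SD_Y / SD_X = 3.1 / 2.6 = 1.192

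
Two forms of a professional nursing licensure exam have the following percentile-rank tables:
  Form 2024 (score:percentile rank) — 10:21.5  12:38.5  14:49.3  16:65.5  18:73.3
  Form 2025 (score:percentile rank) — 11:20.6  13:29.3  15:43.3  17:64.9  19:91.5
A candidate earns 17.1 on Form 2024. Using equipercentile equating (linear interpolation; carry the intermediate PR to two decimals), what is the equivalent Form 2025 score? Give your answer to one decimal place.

17.4

PR of 17.1 on Form 2024: 65.5 + (17.1 − 16)/(18 − 16) × (73.3 − 65.5) = 69.79
On Form 2025, PR 69.79 falls between score 17 (PR 64.9) and 19 (PR 91.5).
Interpolate: 17 + (69.79 − 64.9)/(91.5 − 64.9) × (19 − 17) = 17.4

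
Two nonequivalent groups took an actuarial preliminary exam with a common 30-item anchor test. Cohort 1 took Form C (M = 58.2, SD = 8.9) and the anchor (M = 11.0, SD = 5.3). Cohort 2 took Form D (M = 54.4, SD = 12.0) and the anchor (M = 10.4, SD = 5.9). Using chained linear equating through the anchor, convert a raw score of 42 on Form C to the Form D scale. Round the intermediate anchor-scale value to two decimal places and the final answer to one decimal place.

36.0

Form C → anchor (Cohort 1): v = (5.3/8.9)(42 − 58.2) + 11.0 = 1.35
anchor → Form D (Cohort 2): y = (12.0/5.9)(1.35 − 10.4) + 54.4 = 36.0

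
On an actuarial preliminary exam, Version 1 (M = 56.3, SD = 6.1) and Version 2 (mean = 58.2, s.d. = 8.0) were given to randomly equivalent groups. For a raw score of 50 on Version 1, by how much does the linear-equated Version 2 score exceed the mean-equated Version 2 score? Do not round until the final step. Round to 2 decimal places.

Mean-equated: 50 + (58.2 − 56.3) = 51.90
Linear-equated: (8.0/6.1)(50 − 56.3) + 58.2 = 49.938
Difference = 49.938 − 51.90 = -1.96

-1.96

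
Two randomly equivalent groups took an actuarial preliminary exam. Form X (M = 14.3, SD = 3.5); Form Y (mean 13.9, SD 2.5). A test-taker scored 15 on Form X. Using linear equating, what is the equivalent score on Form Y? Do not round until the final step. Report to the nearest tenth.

14.4

Linear equating: y = (SD_Y/SD_X)(x − M_X) + M_Y
y = (2.5/3.5)(15 − 14.3) + 13.9
y = 0.714286 × 0.7 + 13.9 = 0.5000 + 13.9 = 14.4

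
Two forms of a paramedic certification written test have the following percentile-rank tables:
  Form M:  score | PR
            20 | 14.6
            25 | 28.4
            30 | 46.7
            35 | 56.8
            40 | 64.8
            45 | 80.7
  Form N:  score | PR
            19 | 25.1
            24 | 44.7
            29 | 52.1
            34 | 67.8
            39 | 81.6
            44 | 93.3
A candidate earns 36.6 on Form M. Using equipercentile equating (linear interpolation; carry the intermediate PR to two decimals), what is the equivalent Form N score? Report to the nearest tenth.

31.3

PR of 36.6 on Form M: 56.8 + (36.6 − 35)/(40 − 35) × (64.8 − 56.8) = 59.36
On Form N, PR 59.36 falls between score 29 (PR 52.1) and 34 (PR 67.8).
Interpolate: 29 + (59.36 − 52.1)/(67.8 − 52.1) × (34 − 29) = 31.3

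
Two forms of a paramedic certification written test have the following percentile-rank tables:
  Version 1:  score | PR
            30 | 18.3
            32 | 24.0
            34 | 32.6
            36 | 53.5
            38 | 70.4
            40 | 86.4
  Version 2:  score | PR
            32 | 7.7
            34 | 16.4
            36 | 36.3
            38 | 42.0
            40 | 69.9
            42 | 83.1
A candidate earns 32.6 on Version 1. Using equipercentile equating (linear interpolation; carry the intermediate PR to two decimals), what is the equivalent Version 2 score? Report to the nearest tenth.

35.0

PR of 32.6 on Version 1: 24.0 + (32.6 − 32)/(34 − 32) × (32.6 − 24.0) = 26.58
On Version 2, PR 26.58 falls between score 34 (PR 16.4) and 36 (PR 36.3).
Interpolate: 34 + (26.58 − 16.4)/(36.3 − 16.4) × (36 − 34) = 35.0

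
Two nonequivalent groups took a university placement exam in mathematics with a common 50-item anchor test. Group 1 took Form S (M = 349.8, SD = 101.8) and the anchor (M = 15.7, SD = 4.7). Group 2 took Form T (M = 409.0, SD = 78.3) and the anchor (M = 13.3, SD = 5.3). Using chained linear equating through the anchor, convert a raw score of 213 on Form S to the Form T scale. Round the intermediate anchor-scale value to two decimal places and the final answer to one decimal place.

351.1

Form S → anchor (Group 1): v = (4.7/101.8)(213 − 349.8) + 15.7 = 9.38
anchor → Form T (Group 2): y = (78.3/5.3)(9.38 − 13.3) + 409.0 = 351.1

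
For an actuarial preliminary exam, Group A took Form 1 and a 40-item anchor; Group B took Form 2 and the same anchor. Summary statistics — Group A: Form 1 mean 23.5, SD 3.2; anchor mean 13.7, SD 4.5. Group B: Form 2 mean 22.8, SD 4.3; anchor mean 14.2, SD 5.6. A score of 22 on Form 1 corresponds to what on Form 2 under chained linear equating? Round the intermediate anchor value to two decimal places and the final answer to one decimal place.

20.8

Form 1 → anchor (Group A): v = (4.5/3.2)(22 − 23.5) + 13.7 = 11.59
anchor → Form 2 (Group B): y = (4.3/5.6)(11.59 − 14.2) + 22.8 = 20.8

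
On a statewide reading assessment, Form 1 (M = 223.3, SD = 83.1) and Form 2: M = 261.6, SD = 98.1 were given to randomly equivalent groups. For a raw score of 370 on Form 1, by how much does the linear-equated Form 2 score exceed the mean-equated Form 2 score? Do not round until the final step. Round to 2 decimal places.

Mean-equated: 370 + (261.6 − 223.3) = 408.30
Linear-equated: (98.1/83.1)(370 − 223.3) + 261.6 = 434.780
Difference = 434.780 − 408.30 = 26.48

26.48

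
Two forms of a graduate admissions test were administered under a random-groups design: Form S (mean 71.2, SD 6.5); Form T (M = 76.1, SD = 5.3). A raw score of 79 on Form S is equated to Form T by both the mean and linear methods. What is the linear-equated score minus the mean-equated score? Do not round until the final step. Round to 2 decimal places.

-1.44

Mean-equated: 79 + (76.1 − 71.2) = 83.90
Linear-equated: (5.3/6.5)(79 − 71.2) + 76.1 = 82.460
Difference = 82.460 − 83.90 = -1.44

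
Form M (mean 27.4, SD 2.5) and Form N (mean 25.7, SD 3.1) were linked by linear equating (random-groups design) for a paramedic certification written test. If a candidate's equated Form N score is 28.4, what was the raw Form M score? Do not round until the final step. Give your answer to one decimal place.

29.6

Invert y = (SD_Y/SD_X)(x − M_X) + M_Y:
x = (SD_X/SD_Y)(y − M_Y) + M_X = (2.5/3.1)(28.4 − 25.7) + 27.4
x = 0.806452 × 2.700 + 27.4 = 29.6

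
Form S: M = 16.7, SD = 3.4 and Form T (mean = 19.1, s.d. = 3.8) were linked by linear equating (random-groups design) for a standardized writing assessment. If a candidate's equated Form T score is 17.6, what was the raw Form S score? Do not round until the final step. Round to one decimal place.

Invert y = (SD_Y/SD_X)(x − M_X) + M_Y:
x = (SD_X/SD_Y)(y − M_Y) + M_X = (3.4/3.8)(17.6 − 19.1) + 16.7
x = 0.894737 × -1.500 + 16.7 = 15.4

15.4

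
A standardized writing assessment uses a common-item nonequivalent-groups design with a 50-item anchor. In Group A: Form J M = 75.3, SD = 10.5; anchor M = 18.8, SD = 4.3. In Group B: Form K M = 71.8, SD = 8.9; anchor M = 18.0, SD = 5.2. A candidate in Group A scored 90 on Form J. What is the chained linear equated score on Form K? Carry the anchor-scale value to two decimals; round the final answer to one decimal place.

Form J → anchor (Group A): v = (4.3/10.5)(90 − 75.3) + 18.8 = 24.82
anchor → Form K (Group B): y = (8.9/5.2)(24.82 − 18.0) + 71.8 = 83.5

83.5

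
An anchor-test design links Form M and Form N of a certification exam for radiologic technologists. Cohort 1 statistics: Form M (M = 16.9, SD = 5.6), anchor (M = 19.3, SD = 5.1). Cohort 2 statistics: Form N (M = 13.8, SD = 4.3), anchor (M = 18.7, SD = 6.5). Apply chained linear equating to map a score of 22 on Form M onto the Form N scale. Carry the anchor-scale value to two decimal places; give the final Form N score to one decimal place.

17.3

Form M → anchor (Cohort 1): v = (5.1/5.6)(22 − 16.9) + 19.3 = 23.94
anchor → Form N (Cohort 2): y = (4.3/6.5)(23.94 − 18.7) + 13.8 = 17.3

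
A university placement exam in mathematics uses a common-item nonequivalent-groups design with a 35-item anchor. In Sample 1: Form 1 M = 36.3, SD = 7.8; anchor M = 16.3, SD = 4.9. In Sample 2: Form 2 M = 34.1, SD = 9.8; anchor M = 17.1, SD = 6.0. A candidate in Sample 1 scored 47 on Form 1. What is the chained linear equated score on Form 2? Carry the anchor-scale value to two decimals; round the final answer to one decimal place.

Form 1 → anchor (Sample 1): v = (4.9/7.8)(47 − 36.3) + 16.3 = 23.02
anchor → Form 2 (Sample 2): y = (9.8/6.0)(23.02 − 17.1) + 34.1 = 43.8

43.8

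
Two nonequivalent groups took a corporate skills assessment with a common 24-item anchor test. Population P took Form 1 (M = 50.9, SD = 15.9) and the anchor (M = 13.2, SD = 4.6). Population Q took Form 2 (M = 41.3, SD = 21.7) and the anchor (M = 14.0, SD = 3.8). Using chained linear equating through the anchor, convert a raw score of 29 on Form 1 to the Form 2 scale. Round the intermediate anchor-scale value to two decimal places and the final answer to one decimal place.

0.5

Form 1 → anchor (Population P): v = (4.6/15.9)(29 − 50.9) + 13.2 = 6.86
anchor → Form 2 (Population Q): y = (21.7/3.8)(6.86 − 14.0) + 41.3 = 0.5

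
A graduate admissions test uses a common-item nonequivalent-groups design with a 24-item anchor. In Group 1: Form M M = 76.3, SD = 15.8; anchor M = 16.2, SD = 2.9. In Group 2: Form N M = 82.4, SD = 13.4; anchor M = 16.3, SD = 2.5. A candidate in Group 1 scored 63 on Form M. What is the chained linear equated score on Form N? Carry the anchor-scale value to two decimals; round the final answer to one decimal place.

Form M → anchor (Group 1): v = (2.9/15.8)(63 − 76.3) + 16.2 = 13.76
anchor → Form N (Group 2): y = (13.4/2.5)(13.76 − 16.3) + 82.4 = 68.8

68.8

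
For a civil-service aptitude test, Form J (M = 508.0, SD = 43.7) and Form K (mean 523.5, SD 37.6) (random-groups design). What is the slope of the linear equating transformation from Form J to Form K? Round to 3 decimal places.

A = SD_Y / SD_X = 37.6 / 43.7 = 0.860

0.860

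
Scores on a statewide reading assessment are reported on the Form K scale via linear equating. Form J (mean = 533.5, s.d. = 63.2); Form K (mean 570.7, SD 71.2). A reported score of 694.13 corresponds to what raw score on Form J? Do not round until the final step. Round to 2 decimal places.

Invert y = (SD_Y/SD_X)(x − M_X) + M_Y:
x = (SD_X/SD_Y)(y − M_Y) + M_X = (63.2/71.2)(694.13 − 570.7) + 533.5
x = 0.887640 × 123.430 + 533.5 = 643.06

643.06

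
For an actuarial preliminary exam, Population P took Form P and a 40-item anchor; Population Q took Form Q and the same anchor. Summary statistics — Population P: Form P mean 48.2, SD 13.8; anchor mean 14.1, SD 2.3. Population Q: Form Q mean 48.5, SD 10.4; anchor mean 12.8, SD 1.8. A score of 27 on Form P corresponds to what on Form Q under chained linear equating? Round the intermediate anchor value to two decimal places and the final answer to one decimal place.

35.6

Form P → anchor (Population P): v = (2.3/13.8)(27 − 48.2) + 14.1 = 10.57
anchor → Form Q (Population Q): y = (10.4/1.8)(10.57 − 12.8) + 48.5 = 35.6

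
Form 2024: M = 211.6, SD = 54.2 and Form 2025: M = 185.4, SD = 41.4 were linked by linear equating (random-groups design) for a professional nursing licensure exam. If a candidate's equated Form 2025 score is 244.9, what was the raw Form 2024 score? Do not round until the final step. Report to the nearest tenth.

289.5

Invert y = (SD_Y/SD_X)(x − M_X) + M_Y:
x = (SD_X/SD_Y)(y − M_Y) + M_X = (54.2/41.4)(244.9 − 185.4) + 211.6
x = 1.309179 × 59.500 + 211.6 = 289.5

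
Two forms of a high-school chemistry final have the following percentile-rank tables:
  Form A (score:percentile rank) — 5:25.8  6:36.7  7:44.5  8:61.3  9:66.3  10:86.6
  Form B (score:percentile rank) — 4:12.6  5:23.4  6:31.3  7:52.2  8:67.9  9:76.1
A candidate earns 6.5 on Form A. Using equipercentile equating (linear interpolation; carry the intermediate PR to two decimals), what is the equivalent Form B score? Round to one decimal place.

PR of 6.5 on Form A: 36.7 + (6.5 − 6)/(7 − 6) × (44.5 − 36.7) = 40.60
On Form B, PR 40.60 falls between score 6 (PR 31.3) and 7 (PR 52.2).
Interpolate: 6 + (40.60 − 31.3)/(52.2 − 31.3) × (7 − 6) = 6.4

6.4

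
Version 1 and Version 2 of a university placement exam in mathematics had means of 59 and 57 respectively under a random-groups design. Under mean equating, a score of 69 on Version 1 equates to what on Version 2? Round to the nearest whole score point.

67

Mean equating: y = x + (M_Y − M_X) = 69 + (57 − 59) = 67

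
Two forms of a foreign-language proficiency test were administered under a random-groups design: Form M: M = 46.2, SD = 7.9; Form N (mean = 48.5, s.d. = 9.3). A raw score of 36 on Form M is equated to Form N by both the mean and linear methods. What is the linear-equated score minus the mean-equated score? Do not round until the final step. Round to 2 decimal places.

Mean-equated: 36 + (48.5 − 46.2) = 38.30
Linear-equated: (9.3/7.9)(36 − 46.2) + 48.5 = 36.492
Difference = 36.492 − 38.30 = -1.81

-1.81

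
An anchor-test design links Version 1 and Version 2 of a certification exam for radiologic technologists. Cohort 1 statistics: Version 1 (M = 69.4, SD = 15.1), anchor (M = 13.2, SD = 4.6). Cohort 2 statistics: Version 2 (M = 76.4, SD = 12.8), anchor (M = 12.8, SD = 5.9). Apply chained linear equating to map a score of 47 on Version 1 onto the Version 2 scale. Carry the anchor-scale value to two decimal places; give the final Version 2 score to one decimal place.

62.5

Version 1 → anchor (Cohort 1): v = (4.6/15.1)(47 − 69.4) + 13.2 = 6.38
anchor → Version 2 (Cohort 2): y = (12.8/5.9)(6.38 − 12.8) + 76.4 = 62.5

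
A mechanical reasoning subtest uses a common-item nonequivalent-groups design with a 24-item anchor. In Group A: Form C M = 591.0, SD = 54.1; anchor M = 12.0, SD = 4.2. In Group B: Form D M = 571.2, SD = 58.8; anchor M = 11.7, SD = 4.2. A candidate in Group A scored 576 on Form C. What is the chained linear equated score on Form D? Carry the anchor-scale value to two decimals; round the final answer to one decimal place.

559.2

Form C → anchor (Group A): v = (4.2/54.1)(576 − 591.0) + 12.0 = 10.84
anchor → Form D (Group B): y = (58.8/4.2)(10.84 − 11.7) + 571.2 = 559.2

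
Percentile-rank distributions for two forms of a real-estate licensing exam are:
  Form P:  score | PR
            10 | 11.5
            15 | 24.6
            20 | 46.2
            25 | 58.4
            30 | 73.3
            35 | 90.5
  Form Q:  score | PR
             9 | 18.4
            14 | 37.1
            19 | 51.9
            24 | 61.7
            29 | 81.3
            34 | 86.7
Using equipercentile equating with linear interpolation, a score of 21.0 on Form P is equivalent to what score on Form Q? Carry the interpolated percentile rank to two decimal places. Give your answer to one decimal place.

17.9

PR of 21.0 on Form P: 46.2 + (21.0 − 20)/(25 − 20) × (58.4 − 46.2) = 48.64
On Form Q, PR 48.64 falls between score 14 (PR 37.1) and 19 (PR 51.9).
Interpolate: 14 + (48.64 − 37.1)/(51.9 − 37.1) × (19 − 14) = 17.9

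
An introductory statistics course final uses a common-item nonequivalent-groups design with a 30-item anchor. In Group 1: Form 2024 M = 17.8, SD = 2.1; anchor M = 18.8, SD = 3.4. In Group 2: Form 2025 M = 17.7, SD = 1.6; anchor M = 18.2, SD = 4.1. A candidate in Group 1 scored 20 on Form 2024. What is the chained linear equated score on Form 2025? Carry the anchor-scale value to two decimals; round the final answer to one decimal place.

Form 2024 → anchor (Group 1): v = (3.4/2.1)(20 − 17.8) + 18.8 = 22.36
anchor → Form 2025 (Group 2): y = (1.6/4.1)(22.36 − 18.2) + 17.7 = 19.3

19.3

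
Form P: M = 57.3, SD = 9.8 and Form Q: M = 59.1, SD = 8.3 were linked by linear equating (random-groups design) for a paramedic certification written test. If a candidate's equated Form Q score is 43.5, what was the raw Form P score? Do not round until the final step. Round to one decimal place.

Invert y = (SD_Y/SD_X)(x − M_X) + M_Y:
x = (SD_X/SD_Y)(y − M_Y) + M_X = (9.8/8.3)(43.5 − 59.1) + 57.3
x = 1.180723 × -15.600 + 57.3 = 38.9

38.9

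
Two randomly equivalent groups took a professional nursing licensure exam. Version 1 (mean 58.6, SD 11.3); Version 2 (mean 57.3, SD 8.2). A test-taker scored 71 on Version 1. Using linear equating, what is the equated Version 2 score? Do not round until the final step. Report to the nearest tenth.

Linear equating: y = (SD_Y/SD_X)(x − M_X) + M_Y
y = (8.2/11.3)(71 − 58.6) + 57.3
y = 0.725664 × 12.4 + 57.3 = 8.9982 + 57.3 = 66.3

66.3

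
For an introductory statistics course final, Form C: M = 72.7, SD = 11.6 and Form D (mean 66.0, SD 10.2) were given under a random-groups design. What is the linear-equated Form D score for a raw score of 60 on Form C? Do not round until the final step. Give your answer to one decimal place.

54.8

Linear equating: y = (SD_Y/SD_X)(x − M_X) + M_Y
y = (10.2/11.6)(60 − 72.7) + 66.0
y = 0.879310 × -12.7 + 66.0 = -11.1672 + 66.0 = 54.8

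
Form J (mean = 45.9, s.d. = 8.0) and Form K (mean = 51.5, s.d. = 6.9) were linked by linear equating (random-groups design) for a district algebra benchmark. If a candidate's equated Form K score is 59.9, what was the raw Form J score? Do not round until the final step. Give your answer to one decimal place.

Invert y = (SD_Y/SD_X)(x − M_X) + M_Y:
x = (SD_X/SD_Y)(y − M_Y) + M_X = (8.0/6.9)(59.9 − 51.5) + 45.9
x = 1.159420 × 8.400 + 45.9 = 55.6

55.6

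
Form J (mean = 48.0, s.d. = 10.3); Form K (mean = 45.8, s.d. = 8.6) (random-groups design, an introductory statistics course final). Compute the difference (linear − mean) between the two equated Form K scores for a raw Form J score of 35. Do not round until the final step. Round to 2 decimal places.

Mean-equated: 35 + (45.8 − 48.0) = 32.80
Linear-equated: (8.6/10.3)(35 − 48.0) + 45.8 = 34.946
Difference = 34.946 − 32.80 = 2.15

2.15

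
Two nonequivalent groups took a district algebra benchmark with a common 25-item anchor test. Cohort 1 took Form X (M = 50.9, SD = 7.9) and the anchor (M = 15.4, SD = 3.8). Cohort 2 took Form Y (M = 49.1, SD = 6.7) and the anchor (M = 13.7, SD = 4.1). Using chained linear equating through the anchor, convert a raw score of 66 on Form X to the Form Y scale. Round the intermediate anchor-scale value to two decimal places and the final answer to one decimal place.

63.7

Form X → anchor (Cohort 1): v = (3.8/7.9)(66 − 50.9) + 15.4 = 22.66
anchor → Form Y (Cohort 2): y = (6.7/4.1)(22.66 − 13.7) + 49.1 = 63.7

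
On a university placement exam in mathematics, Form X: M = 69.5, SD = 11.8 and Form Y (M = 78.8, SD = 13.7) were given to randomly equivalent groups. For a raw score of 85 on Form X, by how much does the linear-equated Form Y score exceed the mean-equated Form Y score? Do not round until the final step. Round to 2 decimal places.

2.50

Mean-equated: 85 + (78.8 − 69.5) = 94.30
Linear-equated: (13.7/11.8)(85 − 69.5) + 78.8 = 96.796
Difference = 96.796 − 94.30 = 2.50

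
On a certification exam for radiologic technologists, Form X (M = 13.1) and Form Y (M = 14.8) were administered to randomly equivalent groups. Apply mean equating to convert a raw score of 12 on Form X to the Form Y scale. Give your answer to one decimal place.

Mean equating: y = x + (M_Y − M_X) = 12 + (14.8 − 13.1) = 13.7

13.7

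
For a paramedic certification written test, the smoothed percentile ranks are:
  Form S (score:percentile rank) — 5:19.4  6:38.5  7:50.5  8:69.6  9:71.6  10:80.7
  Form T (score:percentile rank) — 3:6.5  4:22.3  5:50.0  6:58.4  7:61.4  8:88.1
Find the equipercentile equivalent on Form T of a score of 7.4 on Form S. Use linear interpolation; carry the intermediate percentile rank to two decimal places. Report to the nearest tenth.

6.0

PR of 7.4 on Form S: 50.5 + (7.4 − 7)/(8 − 7) × (69.6 − 50.5) = 58.14
On Form T, PR 58.14 falls between score 5 (PR 50.0) and 6 (PR 58.4).
Interpolate: 5 + (58.14 − 50.0)/(58.4 − 50.0) × (6 − 5) = 6.0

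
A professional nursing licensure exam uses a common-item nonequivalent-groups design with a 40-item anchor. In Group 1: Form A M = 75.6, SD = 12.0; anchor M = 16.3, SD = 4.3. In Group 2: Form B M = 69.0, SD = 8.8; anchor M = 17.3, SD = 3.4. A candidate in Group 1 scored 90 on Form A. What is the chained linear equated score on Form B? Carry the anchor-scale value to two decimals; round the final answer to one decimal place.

79.8

Form A → anchor (Group 1): v = (4.3/12.0)(90 − 75.6) + 16.3 = 21.46
anchor → Form B (Group 2): y = (8.8/3.4)(21.46 − 17.3) + 69.0 = 79.8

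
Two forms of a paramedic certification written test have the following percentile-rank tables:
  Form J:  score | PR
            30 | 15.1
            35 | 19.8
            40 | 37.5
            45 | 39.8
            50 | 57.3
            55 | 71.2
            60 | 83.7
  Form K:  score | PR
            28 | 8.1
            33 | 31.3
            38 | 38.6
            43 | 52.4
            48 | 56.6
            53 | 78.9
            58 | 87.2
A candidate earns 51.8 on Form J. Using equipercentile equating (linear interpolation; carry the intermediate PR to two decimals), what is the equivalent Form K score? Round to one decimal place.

PR of 51.8 on Form J: 57.3 + (51.8 − 50)/(55 − 50) × (71.2 − 57.3) = 62.30
On Form K, PR 62.30 falls between score 48 (PR 56.6) and 53 (PR 78.9).
Interpolate: 48 + (62.30 − 56.6)/(78.9 − 56.6) × (53 − 48) = 49.3

49.3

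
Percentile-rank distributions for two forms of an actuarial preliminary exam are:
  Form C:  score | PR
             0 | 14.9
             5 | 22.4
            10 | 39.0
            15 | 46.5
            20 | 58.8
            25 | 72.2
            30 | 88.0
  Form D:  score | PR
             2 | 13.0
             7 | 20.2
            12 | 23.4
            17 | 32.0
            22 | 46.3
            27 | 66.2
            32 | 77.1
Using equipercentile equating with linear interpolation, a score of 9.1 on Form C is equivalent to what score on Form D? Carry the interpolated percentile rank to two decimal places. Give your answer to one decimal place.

PR of 9.1 on Form C: 22.4 + (9.1 − 5)/(10 − 5) × (39.0 − 22.4) = 36.01
On Form D, PR 36.01 falls between score 17 (PR 32.0) and 22 (PR 46.3).
Interpolate: 17 + (36.01 − 32.0)/(46.3 − 32.0) × (22 − 17) = 18.4

18.4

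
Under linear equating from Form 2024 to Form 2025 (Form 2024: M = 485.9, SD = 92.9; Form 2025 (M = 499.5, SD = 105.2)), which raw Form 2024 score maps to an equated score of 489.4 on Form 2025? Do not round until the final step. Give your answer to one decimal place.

477.0

Invert y = (SD_Y/SD_X)(x − M_X) + M_Y:
x = (SD_X/SD_Y)(y − M_Y) + M_X = (92.9/105.2)(489.4 − 499.5) + 485.9
x = 0.883080 × -10.100 + 485.9 = 477.0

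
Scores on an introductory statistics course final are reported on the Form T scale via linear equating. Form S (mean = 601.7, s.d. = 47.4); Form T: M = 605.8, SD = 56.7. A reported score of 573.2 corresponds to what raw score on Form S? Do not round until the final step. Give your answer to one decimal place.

574.4

Invert y = (SD_Y/SD_X)(x − M_X) + M_Y:
x = (SD_X/SD_Y)(y − M_Y) + M_X = (47.4/56.7)(573.2 − 605.8) + 601.7
x = 0.835979 × -32.600 + 601.7 = 574.4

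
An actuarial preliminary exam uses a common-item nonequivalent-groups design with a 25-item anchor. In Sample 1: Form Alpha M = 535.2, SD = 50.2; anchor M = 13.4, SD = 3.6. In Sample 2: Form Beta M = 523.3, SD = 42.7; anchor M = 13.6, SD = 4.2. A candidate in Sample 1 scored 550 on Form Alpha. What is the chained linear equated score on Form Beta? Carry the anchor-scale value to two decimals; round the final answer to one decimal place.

Form Alpha → anchor (Sample 1): v = (3.6/50.2)(550 − 535.2) + 13.4 = 14.46
anchor → Form Beta (Sample 2): y = (42.7/4.2)(14.46 − 13.6) + 523.3 = 532.0

532.0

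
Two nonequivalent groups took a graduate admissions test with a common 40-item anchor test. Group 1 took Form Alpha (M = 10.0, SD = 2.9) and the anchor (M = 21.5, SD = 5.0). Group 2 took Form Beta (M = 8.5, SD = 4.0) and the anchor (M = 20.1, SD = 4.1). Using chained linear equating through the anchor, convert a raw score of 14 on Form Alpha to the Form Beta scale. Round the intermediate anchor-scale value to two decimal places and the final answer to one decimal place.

Form Alpha → anchor (Group 1): v = (5.0/2.9)(14 − 10.0) + 21.5 = 28.40
anchor → Form Beta (Group 2): y = (4.0/4.1)(28.40 − 20.1) + 8.5 = 16.6

16.6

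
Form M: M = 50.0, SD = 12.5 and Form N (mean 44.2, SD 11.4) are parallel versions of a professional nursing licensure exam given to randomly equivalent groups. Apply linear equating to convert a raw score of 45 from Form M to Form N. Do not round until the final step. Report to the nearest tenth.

39.6

Linear equating: y = (SD_Y/SD_X)(x − M_X) + M_Y
y = (11.4/12.5)(45 − 50.0) + 44.2
y = 0.912000 × -5.0 + 44.2 = -4.5600 + 44.2 = 39.6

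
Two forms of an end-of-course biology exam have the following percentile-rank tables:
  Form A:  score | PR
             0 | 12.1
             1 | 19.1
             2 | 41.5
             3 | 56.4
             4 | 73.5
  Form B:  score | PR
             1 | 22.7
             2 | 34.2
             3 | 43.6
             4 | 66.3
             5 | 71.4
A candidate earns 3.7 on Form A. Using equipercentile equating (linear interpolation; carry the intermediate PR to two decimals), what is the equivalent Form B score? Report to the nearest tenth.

PR of 3.7 on Form A: 56.4 + (3.7 − 3)/(4 − 3) × (73.5 − 56.4) = 68.37
On Form B, PR 68.37 falls between score 4 (PR 66.3) and 5 (PR 71.4).
Interpolate: 4 + (68.37 − 66.3)/(71.4 − 66.3) × (5 − 4) = 4.4

4.4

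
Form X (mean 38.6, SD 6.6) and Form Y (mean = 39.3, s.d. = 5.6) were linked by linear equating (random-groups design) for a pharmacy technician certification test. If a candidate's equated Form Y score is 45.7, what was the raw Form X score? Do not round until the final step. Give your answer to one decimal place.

Invert y = (SD_Y/SD_X)(x − M_X) + M_Y:
x = (SD_X/SD_Y)(y − M_Y) + M_X = (6.6/5.6)(45.7 − 39.3) + 38.6
x = 1.178571 × 6.400 + 38.6 = 46.1

46.1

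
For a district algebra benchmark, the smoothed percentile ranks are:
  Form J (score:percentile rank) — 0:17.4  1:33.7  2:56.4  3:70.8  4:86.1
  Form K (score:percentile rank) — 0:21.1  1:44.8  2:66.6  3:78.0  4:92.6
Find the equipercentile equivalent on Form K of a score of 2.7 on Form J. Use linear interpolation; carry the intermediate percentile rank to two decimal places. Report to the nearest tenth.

PR of 2.7 on Form J: 56.4 + (2.7 − 2)/(3 − 2) × (70.8 − 56.4) = 66.48
On Form K, PR 66.48 falls between score 1 (PR 44.8) and 2 (PR 66.6).
Interpolate: 1 + (66.48 − 44.8)/(66.6 − 44.8) × (2 − 1) = 2.0

2.0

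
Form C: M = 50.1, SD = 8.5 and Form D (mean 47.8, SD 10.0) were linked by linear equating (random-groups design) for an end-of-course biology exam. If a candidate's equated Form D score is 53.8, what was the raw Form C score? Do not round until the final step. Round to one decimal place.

Invert y = (SD_Y/SD_X)(x − M_X) + M_Y:
x = (SD_X/SD_Y)(y − M_Y) + M_X = (8.5/10.0)(53.8 − 47.8) + 50.1
x = 0.850000 × 6.000 + 50.1 = 55.2

55.2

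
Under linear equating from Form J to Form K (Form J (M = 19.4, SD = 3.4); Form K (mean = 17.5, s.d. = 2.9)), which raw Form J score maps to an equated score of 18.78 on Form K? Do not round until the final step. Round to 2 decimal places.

20.90

Invert y = (SD_Y/SD_X)(x − M_X) + M_Y:
x = (SD_X/SD_Y)(y − M_Y) + M_X = (3.4/2.9)(18.78 − 17.5) + 19.4
x = 1.172414 × 1.280 + 19.4 = 20.90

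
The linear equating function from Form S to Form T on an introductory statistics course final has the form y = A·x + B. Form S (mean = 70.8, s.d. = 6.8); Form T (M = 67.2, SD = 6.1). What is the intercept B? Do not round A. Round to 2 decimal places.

3.69

A = SD_Y / SD_X = 6.1 / 6.8 = 0.897059
B = M_Y − A·M_X = 67.2 − 0.897059 × 70.8 = 3.69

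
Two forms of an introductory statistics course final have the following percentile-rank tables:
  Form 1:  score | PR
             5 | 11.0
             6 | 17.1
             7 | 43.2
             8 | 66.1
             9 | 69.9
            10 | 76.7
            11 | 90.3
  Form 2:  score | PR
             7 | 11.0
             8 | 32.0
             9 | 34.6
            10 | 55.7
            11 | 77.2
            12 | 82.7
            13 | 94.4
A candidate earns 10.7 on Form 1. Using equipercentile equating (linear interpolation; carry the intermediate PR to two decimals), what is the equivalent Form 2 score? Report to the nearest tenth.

PR of 10.7 on Form 1: 76.7 + (10.7 − 10)/(11 − 10) × (90.3 − 76.7) = 86.22
On Form 2, PR 86.22 falls between score 12 (PR 82.7) and 13 (PR 94.4).
Interpolate: 12 + (86.22 − 82.7)/(94.4 − 82.7) × (13 − 12) = 12.3

12.3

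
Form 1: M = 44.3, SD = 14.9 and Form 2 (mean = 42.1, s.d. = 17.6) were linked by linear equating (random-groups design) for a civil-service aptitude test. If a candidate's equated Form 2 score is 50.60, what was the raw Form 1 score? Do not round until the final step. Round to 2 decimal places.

51.50

Invert y = (SD_Y/SD_X)(x − M_X) + M_Y:
x = (SD_X/SD_Y)(y − M_Y) + M_X = (14.9/17.6)(50.60 − 42.1) + 44.3
x = 0.846591 × 8.500 + 44.3 = 51.50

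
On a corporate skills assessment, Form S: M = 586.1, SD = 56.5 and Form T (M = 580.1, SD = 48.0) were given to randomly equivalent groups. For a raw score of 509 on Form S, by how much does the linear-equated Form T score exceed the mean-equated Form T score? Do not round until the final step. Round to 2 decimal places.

11.60

Mean-equated: 509 + (580.1 − 586.1) = 503.00
Linear-equated: (48.0/56.5)(509 − 586.1) + 580.1 = 514.599
Difference = 514.599 − 503.00 = 11.60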